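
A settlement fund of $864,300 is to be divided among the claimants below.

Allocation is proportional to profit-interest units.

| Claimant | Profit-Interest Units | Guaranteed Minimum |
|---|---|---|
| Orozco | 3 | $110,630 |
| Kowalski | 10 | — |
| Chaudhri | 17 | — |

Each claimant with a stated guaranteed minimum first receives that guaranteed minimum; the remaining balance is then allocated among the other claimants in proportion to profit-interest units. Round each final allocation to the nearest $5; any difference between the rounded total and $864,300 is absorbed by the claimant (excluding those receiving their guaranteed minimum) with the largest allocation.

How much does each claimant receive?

Orozco: $110,630 | Kowalski: $279,135 | Chaudhri: $474,535

Guaranteed amounts: Orozco $110,630. Balance $753,670.
Balance split over remaining profit-interest units 27: Kowalski 279,137.04 → $279,135; Chaudhri 474,532.96 → $474,535.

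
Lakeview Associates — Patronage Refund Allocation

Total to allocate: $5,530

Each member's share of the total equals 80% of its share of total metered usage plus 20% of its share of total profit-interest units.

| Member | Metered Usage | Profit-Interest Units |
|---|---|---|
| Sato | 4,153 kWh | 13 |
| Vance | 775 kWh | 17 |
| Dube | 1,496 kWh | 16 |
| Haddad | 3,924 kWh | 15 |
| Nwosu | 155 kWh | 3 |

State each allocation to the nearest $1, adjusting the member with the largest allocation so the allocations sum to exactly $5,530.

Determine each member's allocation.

Totals — metered usage 10,503, profit-interest units 64.
Composite weights (80% metered usage + 20% profit-interest units): Sato 0.3570; Vance 0.1122; Dube 0.1639; Haddad 0.3458; Nwosu 0.0212.
Unrounded shares: Sato 1,973.95; Vance 620.22; Dube 906.63; Haddad 1,912.06; Nwosu 117.13.
After rounding ($1): Sato $1,974; Vance $620; Dube $907; Haddad $1,912; Nwosu $117. Sum = $5,530.
Sum already equals the total — no adjustment.

Sato: $1,974 · Vance: $620 · Dube: $907 · Haddad: $1,912 · Nwosu: $117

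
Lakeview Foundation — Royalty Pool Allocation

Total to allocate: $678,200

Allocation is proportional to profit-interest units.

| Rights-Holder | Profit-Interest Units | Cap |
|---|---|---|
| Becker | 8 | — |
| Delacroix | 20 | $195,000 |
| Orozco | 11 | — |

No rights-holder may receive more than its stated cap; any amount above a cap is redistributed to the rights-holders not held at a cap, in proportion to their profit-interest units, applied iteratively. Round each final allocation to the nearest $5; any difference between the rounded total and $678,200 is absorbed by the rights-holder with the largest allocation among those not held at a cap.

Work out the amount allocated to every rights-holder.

Profit-interest units total: 39.
Proportional shares (ignoring caps): Becker 139,117.95; Delacroix 347,794.87; Orozco 191,287.18.
Cap binds for Delacroix ($195,000); balance $483,200 reallocated over remaining profit-interest units 19.
Shares after redistribution: Becker 203,452.63 → $203,455; Orozco 279,747.37 → $279,745.

Becker: $203,455 | Delacroix: $195,000 | Orozco: $279,745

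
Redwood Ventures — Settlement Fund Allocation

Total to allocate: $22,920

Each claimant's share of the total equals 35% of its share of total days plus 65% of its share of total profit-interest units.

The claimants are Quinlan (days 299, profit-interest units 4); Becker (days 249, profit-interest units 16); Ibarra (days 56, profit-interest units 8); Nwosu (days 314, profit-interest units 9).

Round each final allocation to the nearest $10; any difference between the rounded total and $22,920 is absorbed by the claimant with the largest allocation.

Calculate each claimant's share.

Quinlan: $4,220 | Becker: $8,620 | Ibarra: $3,710 | Nwosu: $6,370

Days total 918; profit-interest units total 37.
Combined weights (35% days + 65% profit-interest units): Quinlan 0.1843; Becker 0.3760; Ibarra 0.1619; Nwosu 0.2778.
Pro-rata amounts: Quinlan 4,223.42; Becker 8,618.28; Ibarra 3,710.55; Nwosu 6,367.75.
After rounding ($10): Quinlan $4,220; Becker $8,620; Ibarra $3,710; Nwosu $6,370. Sum = $22,920.
Rounded total matches; no reconciliation needed.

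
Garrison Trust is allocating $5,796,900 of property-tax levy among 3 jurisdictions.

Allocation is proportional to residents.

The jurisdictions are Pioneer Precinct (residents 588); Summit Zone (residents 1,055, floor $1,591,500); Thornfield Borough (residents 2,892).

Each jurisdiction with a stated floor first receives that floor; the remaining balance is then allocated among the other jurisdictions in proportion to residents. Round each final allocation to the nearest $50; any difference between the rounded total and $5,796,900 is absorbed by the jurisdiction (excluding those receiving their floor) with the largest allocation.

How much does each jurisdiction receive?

Minimums first: Summit Zone $1,591,500. Remaining pool $4,205,400.
Remaining pool split over remaining residents 3,480: Pioneer Precinct 710,567.59 → $710,550; Thornfield Borough 3,494,832.41 → $3,494,850.

Pioneer Precinct: $710,550 · Summit Zone: $1,591,500 · Thornfield Borough: $3,494,850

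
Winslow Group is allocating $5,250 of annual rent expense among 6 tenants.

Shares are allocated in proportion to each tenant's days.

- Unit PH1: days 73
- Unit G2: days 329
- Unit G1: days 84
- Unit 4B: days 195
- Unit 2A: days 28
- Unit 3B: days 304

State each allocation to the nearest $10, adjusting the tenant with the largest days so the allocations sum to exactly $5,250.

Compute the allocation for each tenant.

Unit PH1: $380; Unit G2: $1,690; Unit G1: $440; Unit 4B: $1,010; Unit 2A: $150; Unit 3B: $1,580

Combined days = 1,013.
Unrounded shares: Unit PH1 73/1,013 × $5,250 = 378.33; Unit G2 329/1,013 × $5,250 = 1,705.08; Unit G1 84/1,013 × $5,250 = 435.34; Unit 4B 195/1,013 × $5,250 = 1,010.61; Unit 2A 28/1,013 × $5,250 = 145.11; Unit 3B 304/1,013 × $5,250 = 1,575.52.
Rounded to nearest $10: Unit PH1 $380; Unit G2 $1,710; Unit G1 $440; Unit 4B $1,010; Unit 2A $150; Unit 3B $1,580. Sum = $5,270.
Difference $5,250 − $5,270 = −$20 applied to largest days (Unit G2): Unit G2 becomes $1,690.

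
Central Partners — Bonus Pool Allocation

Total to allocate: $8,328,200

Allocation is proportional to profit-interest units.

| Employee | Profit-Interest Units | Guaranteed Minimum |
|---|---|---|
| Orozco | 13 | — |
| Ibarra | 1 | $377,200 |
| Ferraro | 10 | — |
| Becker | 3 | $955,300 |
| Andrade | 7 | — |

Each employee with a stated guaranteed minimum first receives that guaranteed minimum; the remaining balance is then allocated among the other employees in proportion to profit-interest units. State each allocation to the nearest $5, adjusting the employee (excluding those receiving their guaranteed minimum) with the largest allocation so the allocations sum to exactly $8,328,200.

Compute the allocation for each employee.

Fund the minimums — Ibarra $377,200; Becker $955,300. Remaining pool $6,995,700.
Remaining pool split over remaining profit-interest units 30: Orozco 3,031,470.00 → $3,031,470; Ferraro 2,331,900.00 → $2,331,900; Andrade 1,632,330.00 → $1,632,330.

Orozco: $3,031,470 · Ibarra: $377,200 · Ferraro: $2,331,900 · Becker: $955,300 · Andrade: $1,632,330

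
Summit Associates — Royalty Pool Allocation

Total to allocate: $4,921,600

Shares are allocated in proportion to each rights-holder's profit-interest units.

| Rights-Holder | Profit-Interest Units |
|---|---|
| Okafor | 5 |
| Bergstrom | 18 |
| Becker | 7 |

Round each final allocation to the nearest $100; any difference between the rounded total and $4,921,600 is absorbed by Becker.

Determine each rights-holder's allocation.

Sum of profit-interest units: 30.
Unrounded shares: Okafor 5/30 × $4,921,600 = 820,266.67; Bergstrom 18/30 × $4,921,600 = 2,952,960.00; Becker 7/30 × $4,921,600 = 1,148,373.33.
Rounded to nearest $100: Okafor $820,300; Bergstrom $2,953,000; Becker $1,148,400. Sum = $4,921,700.
Difference $4,921,600 − $4,921,700 = −$100 applied to Becker: Becker becomes $1,148,300.

Okafor: $820,300 · Bergstrom: $2,953,000 · Becker: $1,148,300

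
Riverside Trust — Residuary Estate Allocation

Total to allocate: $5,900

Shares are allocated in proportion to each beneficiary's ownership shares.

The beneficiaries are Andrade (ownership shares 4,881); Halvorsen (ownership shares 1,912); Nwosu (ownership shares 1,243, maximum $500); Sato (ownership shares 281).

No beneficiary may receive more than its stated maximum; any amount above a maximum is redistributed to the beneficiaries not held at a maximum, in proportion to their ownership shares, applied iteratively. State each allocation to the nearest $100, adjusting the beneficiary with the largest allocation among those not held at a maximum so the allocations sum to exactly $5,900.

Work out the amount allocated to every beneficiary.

Andrade: $3,700 | Halvorsen: $1,500 | Nwosu: $500 | Sato: $200

Sum of ownership shares: 8,317.
Proportional shares (ignoring caps): Andrade 3,462.53; Halvorsen 1,356.35; Nwosu 881.77; Sato 199.34.
Capped: Nwosu ($500); balance $5,400 reallocated over remaining ownership shares 7,074.
Shares after redistribution: Andrade 3,725.95 → $3,700; Halvorsen 1,459.54 → $1,500; Sato 214.50 → $200.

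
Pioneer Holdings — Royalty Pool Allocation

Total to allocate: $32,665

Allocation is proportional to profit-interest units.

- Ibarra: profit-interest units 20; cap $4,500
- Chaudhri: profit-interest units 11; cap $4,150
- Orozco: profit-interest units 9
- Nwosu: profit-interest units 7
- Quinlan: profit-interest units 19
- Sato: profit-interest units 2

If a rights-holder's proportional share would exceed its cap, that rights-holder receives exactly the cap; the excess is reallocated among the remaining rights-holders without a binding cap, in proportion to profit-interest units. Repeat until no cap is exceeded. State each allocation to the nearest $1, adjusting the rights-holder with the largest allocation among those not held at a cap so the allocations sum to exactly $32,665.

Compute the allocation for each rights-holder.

Ibarra: $4,500 | Chaudhri: $4,150 | Orozco: $5,841 | Nwosu: $4,543 | Quinlan: $12,333 | Sato: $1,298

Sum of profit-interest units: 68.
Proportional shares (ignoring caps): Ibarra 9,607.35; Chaudhri 5,284.04; Orozco 4,323.31; Nwosu 3,362.57; Quinlan 9,126.99; Sato 960.74.
Held at cap: Ibarra ($4,500), Chaudhri ($4,150); remaining pool $24,015 reallocated over remaining profit-interest units 37.
Shares after redistribution: Orozco 5,841.49 → $5,841; Nwosu 4,543.38 → $4,543; Quinlan 12,332.03 → $12,332; Sato 1,298.11 → $1,298.
Rounding difference +$1 applied to Quinlan → $12,333.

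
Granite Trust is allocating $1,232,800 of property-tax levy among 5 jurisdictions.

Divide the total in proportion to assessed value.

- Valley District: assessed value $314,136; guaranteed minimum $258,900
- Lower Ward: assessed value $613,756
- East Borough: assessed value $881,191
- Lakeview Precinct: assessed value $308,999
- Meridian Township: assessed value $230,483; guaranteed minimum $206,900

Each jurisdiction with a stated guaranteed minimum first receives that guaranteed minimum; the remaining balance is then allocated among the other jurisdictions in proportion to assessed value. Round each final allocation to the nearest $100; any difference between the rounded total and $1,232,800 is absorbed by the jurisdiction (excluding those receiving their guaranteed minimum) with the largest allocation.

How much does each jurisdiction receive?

Fund the minimums — Valley District $258,900; Meridian Township $206,900. Residual $767,000.
Residual split over remaining assessed value 1,803,946: Lower Ward 260,956.18 → $261,000; East Borough 374,663.93 → $374,700; Lakeview Precinct 131,379.89 → $131,400.
Rounding difference −$100 applied to East Borough → $374,600.

Valley District: $258,900; Lower Ward: $261,000; East Borough: $374,600; Lakeview Precinct: $131,400; Meridian Township: $206,900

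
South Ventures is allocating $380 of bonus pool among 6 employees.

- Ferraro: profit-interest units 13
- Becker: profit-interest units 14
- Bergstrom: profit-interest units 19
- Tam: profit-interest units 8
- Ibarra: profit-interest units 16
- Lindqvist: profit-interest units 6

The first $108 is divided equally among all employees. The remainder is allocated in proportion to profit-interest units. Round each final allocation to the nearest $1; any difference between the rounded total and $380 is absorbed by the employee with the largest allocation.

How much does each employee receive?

Equal tier: $108 ÷ 6 = $18 apiece.
Remainder $272 by profit-interest units (total 76): Ferraro 46.53 → $47; Becker 50.11 → $50; Bergstrom 68.00 → $68; Tam 28.63 → $29; Ibarra 57.26 → $57; Lindqvist 21.47 → $21.
Totals: Ferraro $18 + $47 = $65; Becker $18 + $50 = $68; Bergstrom $18 + $68 = $86; Tam $18 + $29 = $47; Ibarra $18 + $57 = $75; Lindqvist $18 + $21 = $39.

Ferraro: $65 · Becker: $68 · Bergstrom: $86 · Tam: $47 · Ibarra: $75 · Lindqvist: $39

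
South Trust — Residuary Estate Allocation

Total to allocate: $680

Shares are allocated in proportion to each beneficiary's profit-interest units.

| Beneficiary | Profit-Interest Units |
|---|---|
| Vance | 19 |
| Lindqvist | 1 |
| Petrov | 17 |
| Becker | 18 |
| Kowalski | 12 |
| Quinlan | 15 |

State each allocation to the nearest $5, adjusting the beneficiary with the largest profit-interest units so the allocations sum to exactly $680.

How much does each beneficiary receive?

Vance: $155 | Lindqvist: $10 | Petrov: $140 | Becker: $150 | Kowalski: $100 | Quinlan: $125

Total profit-interest units = 19 + 1 + 17 + 18 + 12 + 15 = 82.
Proportional shares: Vance 157.56; Lindqvist 8.29; Petrov 140.98; Becker 149.27; Kowalski 99.51; Quinlan 124.39.
After rounding ($5): Vance $160; Lindqvist $10; Petrov $140; Becker $150; Kowalski $100; Quinlan $125. Sum = $685.
Difference $680 − $685 = −$5 applied to largest profit-interest units (Vance): Vance becomes $155.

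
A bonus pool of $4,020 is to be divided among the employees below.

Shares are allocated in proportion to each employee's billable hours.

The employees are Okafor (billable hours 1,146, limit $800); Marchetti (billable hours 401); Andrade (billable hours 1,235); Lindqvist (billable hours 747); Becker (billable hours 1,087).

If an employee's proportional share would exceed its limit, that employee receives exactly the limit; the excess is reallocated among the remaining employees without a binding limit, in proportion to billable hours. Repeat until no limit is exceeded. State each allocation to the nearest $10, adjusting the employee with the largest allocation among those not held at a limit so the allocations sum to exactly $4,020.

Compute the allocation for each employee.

Okafor: $800 · Marchetti: $370 · Andrade: $1,150 · Lindqvist: $690 · Becker: $1,010

Combined billable hours = 4,616.
Unconstrained shares: Okafor 998.03; Marchetti 349.22; Andrade 1,075.54; Lindqvist 650.55; Becker 946.65.
Held at cap: Okafor ($800); residual $3,220 reallocated over remaining billable hours 3,470.
Redistributed shares: Marchetti 372.11 → $370; Andrade 1,146.02 → $1,150; Lindqvist 693.18 → $690; Becker 1,008.69 → $1,010.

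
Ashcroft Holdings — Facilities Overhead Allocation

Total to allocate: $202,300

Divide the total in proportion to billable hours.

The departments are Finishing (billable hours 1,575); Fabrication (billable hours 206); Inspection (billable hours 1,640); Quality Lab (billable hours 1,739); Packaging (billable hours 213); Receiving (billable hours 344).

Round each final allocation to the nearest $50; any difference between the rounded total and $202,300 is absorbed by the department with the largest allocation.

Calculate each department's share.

Billable hours total: 5,717.
Pro-rata amounts: Finishing 1,575/5,717 × $202,300 = 55,732.46; Fabrication 206/5,717 × $202,300 = 7,289.45; Inspection 1,640/5,717 × $202,300 = 58,032.53; Quality Lab 1,739/5,717 × $202,300 = 61,535.72; Packaging 213/5,717 × $202,300 = 7,537.15; Receiving 344/5,717 × $202,300 = 12,172.68.
Rounded to nearest $50: Finishing $55,750; Fabrication $7,300; Inspection $58,050; Quality Lab $61,550; Packaging $7,550; Receiving $12,150. Sum = $202,350.
Difference $202,300 − $202,350 = −$50 applied to largest allocation (Quality Lab): Quality Lab becomes $61,500.

Finishing: $55,750 · Fabrication: $7,300 · Inspection: $58,050 · Quality Lab: $61,500 · Packaging: $7,550 · Receiving: $12,150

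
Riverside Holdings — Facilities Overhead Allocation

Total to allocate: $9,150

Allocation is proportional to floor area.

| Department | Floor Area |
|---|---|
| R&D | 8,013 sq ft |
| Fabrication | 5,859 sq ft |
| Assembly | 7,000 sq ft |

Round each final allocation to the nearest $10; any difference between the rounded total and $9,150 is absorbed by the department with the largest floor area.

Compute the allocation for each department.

Floor area total: 8,013 + 5,859 + 7,000 = 20,872.
Unrounded shares: R&D 3,512.79; Fabrication 2,568.51; Assembly 3,068.70.
Rounded to nearest $10: R&D $3,510; Fabrication $2,570; Assembly $3,070. Sum = $9,150.
Sum already equals the total — no adjustment.

R&D: $3,510 | Fabrication: $2,570 | Assembly: $3,070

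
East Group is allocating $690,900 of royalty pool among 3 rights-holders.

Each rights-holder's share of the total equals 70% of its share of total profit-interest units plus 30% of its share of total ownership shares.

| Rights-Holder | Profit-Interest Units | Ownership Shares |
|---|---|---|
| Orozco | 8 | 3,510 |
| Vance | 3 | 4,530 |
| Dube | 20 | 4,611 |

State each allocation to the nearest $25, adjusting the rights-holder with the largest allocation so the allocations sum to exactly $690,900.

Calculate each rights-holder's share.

Orozco: $182,325 | Vance: $121,025 | Dube: $387,550

Profit-interest units total 31; ownership shares total 12,651.
Combined weights (70% profit-interest units + 30% ownership shares): Orozco 0.2639; Vance 0.1752; Dube 0.5610.
Proportional shares: Orozco 182,314.48; Vance 121,021.00; Dube 387,564.53.
After rounding ($25): Orozco $182,325; Vance $121,025; Dube $387,575. Sum = $690,925.
Difference $690,900 − $690,925 = −$25 applied to largest allocation (Dube): Dube becomes $387,550.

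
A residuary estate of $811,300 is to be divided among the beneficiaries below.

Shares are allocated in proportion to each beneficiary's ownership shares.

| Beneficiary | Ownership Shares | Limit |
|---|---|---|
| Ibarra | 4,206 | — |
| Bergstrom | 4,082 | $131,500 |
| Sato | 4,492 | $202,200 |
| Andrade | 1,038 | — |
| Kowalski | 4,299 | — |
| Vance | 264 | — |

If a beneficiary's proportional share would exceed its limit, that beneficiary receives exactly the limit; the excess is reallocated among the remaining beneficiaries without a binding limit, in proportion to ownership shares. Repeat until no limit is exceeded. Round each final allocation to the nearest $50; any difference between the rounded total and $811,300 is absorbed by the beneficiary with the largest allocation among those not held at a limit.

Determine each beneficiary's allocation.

Ibarra: $204,850; Bergstrom: $131,500; Sato: $202,200; Andrade: $50,550; Kowalski: $209,350; Vance: $12,850

Ownership shares total: 18,381.
Unconstrained shares: Ibarra 185,644.30; Bergstrom 180,171.19; Sato 198,267.75; Andrade 45,815.21; Kowalski 189,749.13; Vance 11,652.42.
Capped: Bergstrom ($131,500); residual $679,800 reallocated over remaining ownership shares 14,299.
Capped: Sato ($202,200); residual $477,600 reallocated over remaining ownership shares 9,807.
Shares after redistribution: Ibarra 204,831.81 → $204,850; Andrade 50,550.50 → $50,550; Kowalski 209,360.91 → $209,350; Vance 12,856.78 → $12,850.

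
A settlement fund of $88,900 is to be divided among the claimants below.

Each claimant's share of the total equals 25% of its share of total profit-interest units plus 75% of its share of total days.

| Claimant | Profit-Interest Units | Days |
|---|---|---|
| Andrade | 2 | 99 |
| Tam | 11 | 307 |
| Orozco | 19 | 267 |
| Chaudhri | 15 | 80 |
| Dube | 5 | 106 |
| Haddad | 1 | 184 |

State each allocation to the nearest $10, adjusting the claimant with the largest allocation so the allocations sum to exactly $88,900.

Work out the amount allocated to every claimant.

Andrade: $7,170; Tam: $24,240; Orozco: $25,040; Chaudhri: $11,400; Dube: $8,870; Haddad: $12,180

Profit-interest units total 53; days total 1,043.
Composite weights (25% profit-interest units + 75% days): Andrade 0.0806; Tam 0.2726; Orozco 0.2816; Chaudhri 0.1283; Dube 0.0998; Haddad 0.1370.
Raw shares: Andrade 7,167.37; Tam 24,238.07; Orozco 25,035.74; Chaudhri 11,404.19; Dube 8,872.87; Haddad 12,181.76.
After rounding ($10): Andrade $7,170; Tam $24,240; Orozco $25,040; Chaudhri $11,400; Dube $8,870; Haddad $12,180. Sum = $88,900.
No rounding difference to absorb.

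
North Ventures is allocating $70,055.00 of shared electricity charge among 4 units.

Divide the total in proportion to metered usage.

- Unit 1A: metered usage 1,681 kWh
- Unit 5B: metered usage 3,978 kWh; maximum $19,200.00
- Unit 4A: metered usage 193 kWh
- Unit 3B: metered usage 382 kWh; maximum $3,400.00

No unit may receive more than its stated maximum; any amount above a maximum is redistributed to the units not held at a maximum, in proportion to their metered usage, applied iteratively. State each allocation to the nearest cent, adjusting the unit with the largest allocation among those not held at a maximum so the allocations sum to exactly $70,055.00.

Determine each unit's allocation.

Unit 1A: $42,567.69 | Unit 5B: $19,200.00 | Unit 4A: $4,887.31 | Unit 3B: $3,400.00

Total metered usage = 6,234.
Unconstrained shares: Unit 1A 18,890.3521; Unit 5B 44,703.0462; Unit 4A 2,168.8507; Unit 3B 4,292.7510.
Cap binds for Unit 5B ($19,200.00), Unit 3B ($3,400.00); balance $47,455.00 reallocated over remaining metered usage 1,874.
Remaining shares: Unit 1A 42,567.6921 → $42,567.69; Unit 4A 4,887.3079 → $4,887.31.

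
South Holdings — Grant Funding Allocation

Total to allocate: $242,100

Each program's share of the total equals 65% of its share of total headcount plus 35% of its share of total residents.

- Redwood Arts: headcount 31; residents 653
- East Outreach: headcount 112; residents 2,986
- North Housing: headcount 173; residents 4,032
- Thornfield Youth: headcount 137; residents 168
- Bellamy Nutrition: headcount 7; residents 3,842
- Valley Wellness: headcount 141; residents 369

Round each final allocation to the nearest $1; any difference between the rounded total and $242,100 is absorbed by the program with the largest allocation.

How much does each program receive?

Redwood Arts: $12,709 · East Outreach: $50,323 · North Housing: $73,651 · Thornfield Youth: $37,053 · Bellamy Nutrition: $28,850 · Valley Wellness: $39,514

Headcount total 601; residents total 12,050.
Blended shares (65% headcount + 35% residents): Redwood Arts 0.0525; East Outreach 0.2079; North Housing 0.3042; Thornfield Youth 0.1530; Bellamy Nutrition 0.1192; Valley Wellness 0.1632.
Pro-rata amounts: Redwood Arts 12,708.86; East Outreach 50,323.33; North Housing 73,650.90; Thornfield Youth 37,053.26; Bellamy Nutrition 28,849.62; Valley Wellness 39,514.03.
After rounding ($1): Redwood Arts $12,709; East Outreach $50,323; North Housing $73,651; Thornfield Youth $37,053; Bellamy Nutrition $28,850; Valley Wellness $39,514. Sum = $242,100.
No rounding difference to absorb.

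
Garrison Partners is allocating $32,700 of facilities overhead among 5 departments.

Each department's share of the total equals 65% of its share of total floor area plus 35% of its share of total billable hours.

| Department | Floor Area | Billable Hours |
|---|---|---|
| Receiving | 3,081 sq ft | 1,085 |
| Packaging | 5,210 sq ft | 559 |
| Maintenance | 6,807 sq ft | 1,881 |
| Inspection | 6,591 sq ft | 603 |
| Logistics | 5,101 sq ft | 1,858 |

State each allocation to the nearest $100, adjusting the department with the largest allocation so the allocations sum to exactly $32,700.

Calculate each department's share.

Totals — floor area 26,790, billable hours 5,986.
Blended shares (65% floor area + 35% billable hours): Receiving 0.1382; Packaging 0.1591; Maintenance 0.2751; Inspection 0.1952; Logistics 0.2324.
Pro-rata amounts: Receiving 4,518.92; Packaging 5,202.36; Maintenance 8,997.03; Inspection 6,382.17; Logistics 7,599.52.
After rounding ($100): Receiving $4,500; Packaging $5,200; Maintenance $9,000; Inspection $6,400; Logistics $7,600. Sum = $32,700.
Rounded total matches; no reconciliation needed.

Receiving: $4,500; Packaging: $5,200; Maintenance: $9,000; Inspection: $6,400; Logistics: $7,600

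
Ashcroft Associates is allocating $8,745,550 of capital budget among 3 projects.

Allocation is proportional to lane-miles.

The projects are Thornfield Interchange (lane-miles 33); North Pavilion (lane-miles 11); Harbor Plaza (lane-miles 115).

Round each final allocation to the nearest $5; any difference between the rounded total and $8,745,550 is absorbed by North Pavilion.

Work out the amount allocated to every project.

Thornfield Interchange: $1,815,115 | North Pavilion: $605,035 | Harbor Plaza: $6,325,400

Lane-miles total: 159.
Unrounded shares: Thornfield Interchange 33/159 × $8,745,550 = 1,815,114.15; North Pavilion 11/159 × $8,745,550 = 605,038.05; Harbor Plaza 115/159 × $8,745,550 = 6,325,397.80.
At nearest $5: Thornfield Interchange $1,815,115; North Pavilion $605,040; Harbor Plaza $6,325,400. Sum = $8,745,555.
Difference $8,745,550 − $8,745,555 = −$5 applied to North Pavilion: North Pavilion becomes $605,035.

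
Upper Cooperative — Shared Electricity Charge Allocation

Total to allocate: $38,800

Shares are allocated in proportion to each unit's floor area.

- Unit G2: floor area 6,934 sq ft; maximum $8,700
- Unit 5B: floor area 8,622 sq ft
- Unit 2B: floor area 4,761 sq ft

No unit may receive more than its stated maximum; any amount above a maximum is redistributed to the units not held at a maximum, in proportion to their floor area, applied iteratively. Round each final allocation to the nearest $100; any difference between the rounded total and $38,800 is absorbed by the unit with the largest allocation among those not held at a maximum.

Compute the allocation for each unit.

Unit G2: $8,700 · Unit 5B: $19,400 · Unit 2B: $10,700

Total floor area = 20,317.
Proportional shares (ignoring caps): Unit G2 13,242.07; Unit 5B 16,465.70; Unit 2B 9,092.23.
Cap binds for Unit G2 ($8,700); residual $30,100 reallocated over remaining floor area 13,383.
Redistributed shares: Unit 5B 19,391.93 → $19,400; Unit 2B 10,708.07 → $10,700.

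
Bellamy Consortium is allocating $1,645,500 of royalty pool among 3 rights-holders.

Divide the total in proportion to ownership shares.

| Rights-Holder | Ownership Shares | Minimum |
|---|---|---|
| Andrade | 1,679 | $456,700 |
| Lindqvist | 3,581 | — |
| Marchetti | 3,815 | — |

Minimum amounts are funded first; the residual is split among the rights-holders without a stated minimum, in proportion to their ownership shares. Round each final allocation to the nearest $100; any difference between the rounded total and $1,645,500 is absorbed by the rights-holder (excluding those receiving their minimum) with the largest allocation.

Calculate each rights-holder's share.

Andrade: $456,700 · Lindqvist: $575,600 · Marchetti: $613,200

Guaranteed amounts: Andrade $456,700. Remaining pool $1,188,800.
Remaining pool split over remaining ownership shares 7,396: Lindqvist 575,593.94 → $575,600; Marchetti 613,206.06 → $613,200.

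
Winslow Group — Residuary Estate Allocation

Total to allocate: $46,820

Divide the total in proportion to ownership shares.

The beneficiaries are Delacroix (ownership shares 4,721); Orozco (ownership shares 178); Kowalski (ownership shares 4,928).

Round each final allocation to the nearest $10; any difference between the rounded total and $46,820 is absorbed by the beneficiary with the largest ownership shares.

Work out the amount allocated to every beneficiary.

Delacroix: $22,490; Orozco: $850; Kowalski: $23,480

Combined ownership shares = 4,721 + 178 + 4,928 = 9,827.
Raw shares: Delacroix 22,492.85; Orozco 848.07; Kowalski 23,479.08.
Rounded to nearest $10: Delacroix $22,490; Orozco $850; Kowalski $23,480. Sum = $46,820.
Sum already equals the total — no adjustment.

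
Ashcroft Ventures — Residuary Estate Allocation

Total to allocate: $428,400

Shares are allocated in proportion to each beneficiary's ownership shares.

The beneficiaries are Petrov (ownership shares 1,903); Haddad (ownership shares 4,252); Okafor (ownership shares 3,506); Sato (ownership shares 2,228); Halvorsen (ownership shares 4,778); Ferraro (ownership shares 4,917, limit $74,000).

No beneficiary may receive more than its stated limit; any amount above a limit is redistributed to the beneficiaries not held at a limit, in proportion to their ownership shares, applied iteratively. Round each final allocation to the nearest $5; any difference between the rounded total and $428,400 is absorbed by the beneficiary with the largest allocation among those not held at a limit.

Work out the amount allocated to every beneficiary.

Combined ownership shares = 21,584.
Unconstrained shares: Petrov 37,770.81; Haddad 84,393.85; Okafor 69,587.21; Sato 44,221.42; Halvorsen 94,833.91; Ferraro 97,592.79.
Cap binds for Ferraro ($74,000); balance $354,400 reallocated over remaining ownership shares 16,667.
Shares after redistribution: Petrov 40,464.58 → $40,465; Haddad 90,412.72 → $90,415; Okafor 74,550.09 → $74,550; Sato 47,375.24 → $47,375; Halvorsen 101,597.36 → $101,595.

Petrov: $40,465 · Haddad: $90,415 · Okafor: $74,550 · Sato: $47,375 · Halvorsen: $101,595 · Ferraro: $74,000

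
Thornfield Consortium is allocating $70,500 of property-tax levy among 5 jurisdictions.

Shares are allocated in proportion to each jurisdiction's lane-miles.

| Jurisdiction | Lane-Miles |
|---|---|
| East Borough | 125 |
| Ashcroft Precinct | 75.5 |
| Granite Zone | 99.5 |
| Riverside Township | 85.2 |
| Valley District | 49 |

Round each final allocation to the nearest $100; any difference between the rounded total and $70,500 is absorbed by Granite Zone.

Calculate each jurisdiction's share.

East Borough: $20,300 · Ashcroft Precinct: $12,300 · Granite Zone: $16,100 · Riverside Township: $13,800 · Valley District: $8,000

Sum of lane-miles: 434.2.
Unrounded shares: East Borough 125/434.2 × $70,500 = 20,295.95; Ashcroft Precinct 75.5/434.2 × $70,500 = 12,258.75; Granite Zone 99.5/434.2 × $70,500 = 16,155.57; Riverside Township 85.2/434.2 × $70,500 = 13,833.72; Valley District 49/434.2 × $70,500 = 7,956.01.
Rounded to nearest $100: East Borough $20,300; Ashcroft Precinct $12,300; Granite Zone $16,200; Riverside Township $13,800; Valley District $8,000. Sum = $70,600.
Difference $70,500 − $70,600 = −$100 applied to Granite Zone: Granite Zone becomes $16,100.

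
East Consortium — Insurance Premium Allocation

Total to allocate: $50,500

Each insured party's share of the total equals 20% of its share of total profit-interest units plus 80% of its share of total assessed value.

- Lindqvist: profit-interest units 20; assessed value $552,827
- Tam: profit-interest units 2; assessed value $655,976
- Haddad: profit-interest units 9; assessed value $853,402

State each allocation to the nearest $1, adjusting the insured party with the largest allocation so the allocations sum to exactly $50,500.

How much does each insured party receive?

Profit-interest units total 31; assessed value total 2,062,205.
Combined weights (20% profit-interest units + 80% assessed value): Lindqvist 0.3435; Tam 0.2674; Haddad 0.3891.
Unrounded shares: Lindqvist 17,346.39; Tam 13,502.63; Haddad 19,650.98.
Rounded to nearest $1: Lindqvist $17,346; Tam $13,503; Haddad $19,651. Sum = $50,500.
No rounding difference to absorb.

Lindqvist: $17,346 · Tam: $13,503 · Haddad: $19,651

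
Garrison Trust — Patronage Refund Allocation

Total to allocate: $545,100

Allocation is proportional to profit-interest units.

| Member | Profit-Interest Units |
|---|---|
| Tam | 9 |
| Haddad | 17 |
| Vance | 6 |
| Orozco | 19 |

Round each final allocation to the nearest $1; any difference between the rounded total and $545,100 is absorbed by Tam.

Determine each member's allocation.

Profit-interest units total: 51.
Pro-rata amounts: Tam 9/51 × $545,100 = 96,194.12; Haddad 17/51 × $545,100 = 181,700.00; Vance 6/51 × $545,100 = 64,129.41; Orozco 19/51 × $545,100 = 203,076.47.
Rounded to nearest $1: Tam $96,194; Haddad $181,700; Vance $64,129; Orozco $203,076. Sum = $545,099.
Difference $545,100 − $545,099 = +$1 applied to Tam: Tam becomes $96,195.

Tam: $96,195; Haddad: $181,700; Vance: $64,129; Orozco: $203,076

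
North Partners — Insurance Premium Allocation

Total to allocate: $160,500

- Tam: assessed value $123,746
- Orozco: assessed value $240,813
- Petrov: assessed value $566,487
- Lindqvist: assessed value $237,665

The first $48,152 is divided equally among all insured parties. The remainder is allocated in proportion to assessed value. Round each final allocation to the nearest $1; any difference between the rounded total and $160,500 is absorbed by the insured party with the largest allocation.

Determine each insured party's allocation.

Tam: $23,934; Orozco: $35,187; Petrov: $66,494; Lindqvist: $34,885

First tranche $48,152 split equally: $12,038 each.
Remainder $112,348 by assessed value (total 1,168,711): Tam 11,895.68 → $11,896; Orozco 23,149.31 → $23,149; Petrov 54,456.30 → $54,456; Lindqvist 22,846.70 → $22,847.
Totals: Tam $12,038 + $11,896 = $23,934; Orozco $12,038 + $23,149 = $35,187; Petrov $12,038 + $54,456 = $66,494; Lindqvist $12,038 + $22,847 = $34,885.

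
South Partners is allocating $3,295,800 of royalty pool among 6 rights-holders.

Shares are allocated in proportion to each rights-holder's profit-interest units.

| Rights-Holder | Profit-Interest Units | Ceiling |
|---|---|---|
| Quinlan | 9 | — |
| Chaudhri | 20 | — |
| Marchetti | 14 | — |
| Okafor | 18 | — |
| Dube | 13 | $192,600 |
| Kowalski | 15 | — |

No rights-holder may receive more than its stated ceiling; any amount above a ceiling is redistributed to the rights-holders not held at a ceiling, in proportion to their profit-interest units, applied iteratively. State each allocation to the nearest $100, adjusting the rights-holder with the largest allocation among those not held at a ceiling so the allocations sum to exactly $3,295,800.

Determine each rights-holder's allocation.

Quinlan: $367,500 | Chaudhri: $816,600 | Marchetti: $571,600 | Okafor: $735,000 | Dube: $192,600 | Kowalski: $612,500

Sum of profit-interest units: 89.
Proportional shares (ignoring caps): Quinlan 333,283.15; Chaudhri 740,629.21; Marchetti 518,440.45; Okafor 666,566.29; Dube 481,408.99; Kowalski 555,471.91.
Cap binds for Dube ($192,600); balance $3,103,200 reallocated over remaining profit-interest units 76.
Shares after redistribution: Quinlan 367,484.21 → $367,500; Chaudhri 816,631.58 → $816,600; Marchetti 571,642.11 → $571,600; Okafor 734,968.42 → $735,000; Kowalski 612,473.68 → $612,500.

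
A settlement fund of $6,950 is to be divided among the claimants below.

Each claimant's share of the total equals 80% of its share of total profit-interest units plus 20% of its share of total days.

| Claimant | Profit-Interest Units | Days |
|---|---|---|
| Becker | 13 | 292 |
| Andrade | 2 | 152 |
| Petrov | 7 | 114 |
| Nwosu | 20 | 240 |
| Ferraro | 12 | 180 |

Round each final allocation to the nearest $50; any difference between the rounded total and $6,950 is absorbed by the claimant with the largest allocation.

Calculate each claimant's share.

Becker: $1,750 · Andrade: $400 · Petrov: $900 · Nwosu: $2,400 · Ferraro: $1,500

Profit-interest units total 54; days total 978.
Composite weights (80% profit-interest units + 20% days): Becker 0.2523; Andrade 0.0607; Petrov 0.1270; Nwosu 0.3454; Ferraro 0.2146.
Pro-rata amounts: Becker 1,753.53; Andrade 421.96; Petrov 882.77; Nwosu 2,400.36; Ferraro 1,491.38.
Rounded to nearest $50: Becker $1,750; Andrade $400; Petrov $900; Nwosu $2,400; Ferraro $1,500. Sum = $6,950.
No rounding difference to absorb.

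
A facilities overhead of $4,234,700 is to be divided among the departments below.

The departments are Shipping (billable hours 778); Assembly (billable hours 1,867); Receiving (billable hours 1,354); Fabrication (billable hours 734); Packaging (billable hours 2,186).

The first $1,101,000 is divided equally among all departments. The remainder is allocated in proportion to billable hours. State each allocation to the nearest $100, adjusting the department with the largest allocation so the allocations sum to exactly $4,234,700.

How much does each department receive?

Shipping: $572,600 | Assembly: $1,065,800 | Receiving: $833,400 | Fabrication: $552,600 | Packaging: $1,210,300

$1,101,000 shared equally gives $220,200 per department.
Remainder $3,133,700 by billable hours (total 6,919): Shipping 352,365.75 → $352,400; Assembly 845,587.21 → $845,600; Receiving 613,243.21 → $613,200; Fabrication 332,437.61 → $332,400; Packaging 990,066.22 → $990,100.
Totals: Shipping $220,200 + $352,400 = $572,600; Assembly $220,200 + $845,600 = $1,065,800; Receiving $220,200 + $613,200 = $833,400; Fabrication $220,200 + $332,400 = $552,600; Packaging $220,200 + $990,100 = $1,210,300.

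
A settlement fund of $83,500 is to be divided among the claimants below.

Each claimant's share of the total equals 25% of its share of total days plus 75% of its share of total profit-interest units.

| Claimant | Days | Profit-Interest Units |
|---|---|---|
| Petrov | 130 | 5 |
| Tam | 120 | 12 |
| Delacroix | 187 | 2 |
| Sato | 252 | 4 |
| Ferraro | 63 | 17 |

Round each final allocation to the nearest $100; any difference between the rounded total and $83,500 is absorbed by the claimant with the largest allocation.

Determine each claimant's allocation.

Days total 752; profit-interest units total 40.
Blended shares (25% days + 75% profit-interest units): Petrov 0.1370; Tam 0.2649; Delacroix 0.0997; Sato 0.1588; Ferraro 0.3397.
Proportional shares: Petrov 11,436.84; Tam 22,118.62; Delacroix 8,322.24; Sato 13,257.85; Ferraro 28,364.46.
At nearest $100: Petrov $11,400; Tam $22,100; Delacroix $8,300; Sato $13,300; Ferraro $28,400. Sum = $83,500.
Rounded total matches; no reconciliation needed.

Petrov: $11,400 · Tam: $22,100 · Delacroix: $8,300 · Sato: $13,300 · Ferraro: $28,400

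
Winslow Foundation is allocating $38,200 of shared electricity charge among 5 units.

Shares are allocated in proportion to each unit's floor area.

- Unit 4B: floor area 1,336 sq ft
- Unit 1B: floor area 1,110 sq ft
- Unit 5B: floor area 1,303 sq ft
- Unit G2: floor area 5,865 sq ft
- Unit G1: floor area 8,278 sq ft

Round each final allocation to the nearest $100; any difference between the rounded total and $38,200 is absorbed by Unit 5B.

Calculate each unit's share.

Total floor area = 17,892.
Pro-rata amounts: Unit 4B 1,336/17,892 × $38,200 = 2,852.40; Unit 1B 1,110/17,892 × $38,200 = 2,369.89; Unit 5B 1,303/17,892 × $38,200 = 2,781.95; Unit G2 5,865/17,892 × $38,200 = 12,521.97; Unit G1 8,278/17,892 × $38,200 = 17,673.80.
At nearest $100: Unit 4B $2,900; Unit 1B $2,400; Unit 5B $2,800; Unit G2 $12,500; Unit G1 $17,700. Sum = $38,300.
Difference $38,200 − $38,300 = −$100 applied to Unit 5B: Unit 5B becomes $2,700.

Unit 4B: $2,900; Unit 1B: $2,400; Unit 5B: $2,700; Unit G2: $12,500; Unit G1: $17,700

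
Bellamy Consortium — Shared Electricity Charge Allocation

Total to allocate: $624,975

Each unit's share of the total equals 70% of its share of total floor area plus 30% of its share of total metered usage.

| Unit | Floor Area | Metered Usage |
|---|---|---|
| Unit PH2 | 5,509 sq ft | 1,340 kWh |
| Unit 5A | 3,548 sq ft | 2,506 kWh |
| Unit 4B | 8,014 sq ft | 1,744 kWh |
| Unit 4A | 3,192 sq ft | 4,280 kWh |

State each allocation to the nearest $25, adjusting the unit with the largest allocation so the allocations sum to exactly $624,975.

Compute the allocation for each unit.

Unit PH2: $144,400 | Unit 5A: $124,200 | Unit 4B: $206,150 | Unit 4A: $150,225

Floor area total 20,263; metered usage total 9,870.
Combined weights (70% floor area + 30% metered usage): Unit PH2 0.2310; Unit 5A 0.1987; Unit 4B 0.3299; Unit 4A 0.2404.
Proportional shares: Unit PH2 144,395.40; Unit 5A 124,206.56; Unit 4B 206,153.35; Unit 4A 150,219.70.
Rounded to nearest $25: Unit PH2 $144,400; Unit 5A $124,200; Unit 4B $206,150; Unit 4A $150,225. Sum = $624,975.
No rounding difference to absorb.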